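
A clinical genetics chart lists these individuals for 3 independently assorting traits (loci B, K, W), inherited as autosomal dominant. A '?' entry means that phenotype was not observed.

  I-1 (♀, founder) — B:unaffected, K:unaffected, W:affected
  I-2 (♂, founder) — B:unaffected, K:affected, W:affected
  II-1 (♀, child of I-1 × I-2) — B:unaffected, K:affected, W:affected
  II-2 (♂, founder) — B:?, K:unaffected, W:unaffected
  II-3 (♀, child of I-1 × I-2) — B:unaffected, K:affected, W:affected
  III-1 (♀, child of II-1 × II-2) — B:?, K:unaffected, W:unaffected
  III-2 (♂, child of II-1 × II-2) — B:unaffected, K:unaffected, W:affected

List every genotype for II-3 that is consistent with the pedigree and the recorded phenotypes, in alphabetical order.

B/I-1 un ·: bb
B/I-2 un ·: bb
B/II-1 un I-1×I-2: bb
B/II-2 ? ·: bb|Bb
B/II-3 un I-1×I-2: bb
B/III-1 ? II-1×II-2: bb|Bb
B/III-2 un II-1×II-2: bb
⇒ B over [I-1,I-2,II-1,II-2,II-3,III-1,III-2]: 3 consistent
K/I-1 un ·: kk
K/I-2 aff ·: Kk|KK
K/II-1 aff I-1×I-2: Kk
K/II-2 un ·: kk
K/II-3 aff I-1×I-2: Kk
K/III-1 un II-1×II-2: kk
K/III-2 un II-1×II-2: kk
⇒ K over [I-1,I-2,II-1,II-2,II-3,III-1,III-2]: 2 consistent
W/I-1 aff ·: Ww|WW
W/I-2 aff ·: Ww|WW
W/II-1 aff I-1×I-2: Ww
W/II-2 un ·: ww
W/II-3 aff I-1×I-2: Ww|WW
W/III-1 un II-1×II-2: ww
W/III-2 aff II-1×II-2: Ww
⇒ W over [I-1,I-2,II-1,II-2,II-3,III-1,III-2]: 6 consistent

II-3 ∈ {bb Kk WW, bb Kk Ww}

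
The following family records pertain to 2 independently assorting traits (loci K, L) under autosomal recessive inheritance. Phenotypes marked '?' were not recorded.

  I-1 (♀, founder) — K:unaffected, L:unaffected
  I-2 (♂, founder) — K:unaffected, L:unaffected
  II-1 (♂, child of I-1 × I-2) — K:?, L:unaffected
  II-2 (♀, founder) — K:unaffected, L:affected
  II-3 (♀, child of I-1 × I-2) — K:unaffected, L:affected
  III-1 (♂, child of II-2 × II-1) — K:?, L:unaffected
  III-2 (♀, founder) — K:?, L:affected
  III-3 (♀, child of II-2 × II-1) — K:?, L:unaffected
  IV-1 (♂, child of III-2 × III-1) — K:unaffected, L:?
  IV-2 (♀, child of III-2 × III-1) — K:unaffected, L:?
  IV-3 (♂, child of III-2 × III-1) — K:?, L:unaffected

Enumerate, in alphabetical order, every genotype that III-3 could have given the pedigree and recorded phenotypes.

III-3 ∈ {KK Ll, Kk Ll, kk Ll}

K/I-1 un ·: KK|Kk
K/I-2 un ·: KK|Kk
K/II-1 ? I-1×I-2: KK|Kk|kk
K/II-2 un ·: KK|Kk
K/II-3 un I-1×I-2: KK|Kk
K/III-1 ? II-2×II-1: KK|Kk|kk
K/III-2 ? ·: KK|Kk|kk
K/III-3 ? II-2×II-1: KK|Kk|kk
K/IV-1 un III-2×III-1: KK|Kk
K/IV-2 un III-2×III-1: KK|Kk
K/IV-3 ? III-2×III-1: KK|Kk|kk
⇒ K over [I-1,I-2,II-1,II-2,II-3,III-1,III-2,III-3,IV-1,IV-2,IV-3]: 1676 consistent
L/I-1 un ·: Ll
L/I-2 un ·: Ll
L/II-1 un I-1×I-2: LL|Ll
L/II-2 aff ·: ll
L/II-3 aff I-1×I-2: ll
L/III-1 un II-2×II-1: Ll
L/III-2 aff ·: ll
L/III-3 un II-2×II-1: Ll
L/IV-1 ? III-2×III-1: Ll|ll
L/IV-2 ? III-2×III-1: Ll|ll
L/IV-3 un III-2×III-1: Ll
⇒ L over [I-1,I-2,II-1,II-2,II-3,III-1,III-2,III-3,IV-1,IV-2,IV-3]: 8 consistent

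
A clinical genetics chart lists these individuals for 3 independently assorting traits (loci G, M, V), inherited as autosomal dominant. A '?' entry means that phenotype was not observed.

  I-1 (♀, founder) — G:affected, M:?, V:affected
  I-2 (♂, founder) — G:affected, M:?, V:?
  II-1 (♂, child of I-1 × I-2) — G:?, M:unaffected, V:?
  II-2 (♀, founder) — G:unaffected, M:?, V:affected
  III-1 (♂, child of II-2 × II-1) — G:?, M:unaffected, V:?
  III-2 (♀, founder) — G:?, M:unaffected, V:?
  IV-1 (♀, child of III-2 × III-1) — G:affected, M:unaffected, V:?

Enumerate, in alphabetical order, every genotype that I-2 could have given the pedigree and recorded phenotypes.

G/I-1 aff ·: Gg|GG
G/I-2 aff ·: Gg|GG
G/II-1 ? I-1×I-2: gg|Gg|GG
G/II-2 un ·: gg
G/III-1 ? II-2×II-1: gg|Gg
G/III-2 ? ·: gg|Gg|GG
G/IV-1 aff III-2×III-1: Gg|GG
⇒ G over [I-1,I-2,II-1,II-2,III-1,III-2,IV-1]: 43 consistent
M/I-1 ? ·: mm|Mm
M/I-2 ? ·: mm|Mm
M/II-1 un I-1×I-2: mm
M/II-2 ? ·: mm|Mm
M/III-1 un II-2×II-1: mm
M/III-2 un ·: mm
M/IV-1 un III-2×III-1: mm
⇒ M over [I-1,I-2,II-1,II-2,III-1,III-2,IV-1]: 8 consistent
V/I-1 aff ·: Vv|VV
V/I-2 ? ·: vv|Vv|VV
V/II-1 ? I-1×I-2: vv|Vv|VV
V/II-2 aff ·: Vv|VV
V/III-1 ? II-2×II-1: vv|Vv|VV
V/III-2 ? ·: vv|Vv|VV
V/IV-1 ? III-2×III-1: vv|Vv|VV
⇒ V over [I-1,I-2,II-1,II-2,III-1,III-2,IV-1]: 226 consistent

I-2 ∈ {GG Mm VV, GG Mm Vv, GG Mm vv, GG mm VV, GG mm Vv, GG mm vv, Gg Mm VV, Gg Mm Vv, Gg Mm vv, Gg mm VV, Gg mm Vv, Gg mm vv}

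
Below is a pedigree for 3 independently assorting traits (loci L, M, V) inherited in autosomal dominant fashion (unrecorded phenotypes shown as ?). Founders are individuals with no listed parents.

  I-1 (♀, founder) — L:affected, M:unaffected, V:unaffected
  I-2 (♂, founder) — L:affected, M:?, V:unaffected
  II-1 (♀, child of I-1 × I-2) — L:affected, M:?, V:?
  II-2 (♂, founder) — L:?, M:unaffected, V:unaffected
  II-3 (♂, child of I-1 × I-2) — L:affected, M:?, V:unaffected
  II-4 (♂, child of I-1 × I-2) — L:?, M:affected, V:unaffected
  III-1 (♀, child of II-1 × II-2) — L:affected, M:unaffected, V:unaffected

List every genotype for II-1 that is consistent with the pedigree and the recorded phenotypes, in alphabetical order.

II-1 ∈ {LL Mm vv, LL mm vv, Ll Mm vv, Ll mm vv}

L/I-1 aff ·: Ll|LL
L/I-2 aff ·: Ll|LL
L/II-1 aff I-1×I-2: Ll|LL
L/II-2 ? ·: ll|Ll|LL
L/II-3 aff I-1×I-2: Ll|LL
L/II-4 ? I-1×I-2: ll|Ll|LL
L/III-1 aff II-1×II-2: Ll|LL
⇒ L over [I-1,I-2,II-1,II-2,II-3,II-4,III-1]: 130 consistent
M/I-1 un ·: mm
M/I-2 ? ·: Mm|MM
M/II-1 ? I-1×I-2: mm|Mm
M/II-2 un ·: mm
M/II-3 ? I-1×I-2: mm|Mm
M/II-4 aff I-1×I-2: Mm
M/III-1 un II-1×II-2: mm
⇒ M over [I-1,I-2,II-1,II-2,II-3,II-4,III-1]: 5 consistent
V/I-1 un ·: vv
V/I-2 un ·: vv
V/II-1 ? I-1×I-2: vv
V/II-2 un ·: vv
V/II-3 un I-1×I-2: vv
V/II-4 un I-1×I-2: vv
V/III-1 un II-1×II-2: vv
⇒ V over [I-1,I-2,II-1,II-2,II-3,II-4,III-1]: 1 consistent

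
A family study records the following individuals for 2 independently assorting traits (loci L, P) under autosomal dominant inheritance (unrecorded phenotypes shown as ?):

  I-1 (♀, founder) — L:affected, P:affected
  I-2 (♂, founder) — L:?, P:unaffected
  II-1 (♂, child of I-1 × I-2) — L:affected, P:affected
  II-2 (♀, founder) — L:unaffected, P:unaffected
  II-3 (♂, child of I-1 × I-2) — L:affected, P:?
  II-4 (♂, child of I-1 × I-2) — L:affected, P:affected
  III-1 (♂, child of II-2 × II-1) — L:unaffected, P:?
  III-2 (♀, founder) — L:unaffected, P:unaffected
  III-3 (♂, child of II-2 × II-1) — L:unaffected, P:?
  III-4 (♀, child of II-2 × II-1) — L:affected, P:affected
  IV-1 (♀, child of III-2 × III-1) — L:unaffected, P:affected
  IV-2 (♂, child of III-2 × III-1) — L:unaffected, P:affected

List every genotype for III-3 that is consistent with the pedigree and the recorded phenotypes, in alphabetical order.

III-3 ∈ {ll Pp, ll pp}

L/I-1 aff ·: Ll|LL
L/I-2 ? ·: ll|Ll|LL
L/II-1 aff I-1×I-2: Ll
L/II-2 un ·: ll
L/II-3 aff I-1×I-2: Ll|LL
L/II-4 aff I-1×I-2: Ll|LL
L/III-1 un II-2×II-1: ll
L/III-2 un ·: ll
L/III-3 un II-2×II-1: ll
L/III-4 aff II-2×II-1: Ll
L/IV-1 un III-2×III-1: ll
L/IV-2 un III-2×III-1: ll
⇒ L over [I-1,I-2,II-1,II-2,II-3,II-4,III-1,III-2,III-3,III-4,IV-1,IV-2]: 14 consistent
P/I-1 aff ·: Pp|PP
P/I-2 un ·: pp
P/II-1 aff I-1×I-2: Pp
P/II-2 un ·: pp
P/II-3 ? I-1×I-2: pp|Pp
P/II-4 aff I-1×I-2: Pp
P/III-1 ? II-2×II-1: Pp
P/III-2 un ·: pp
P/III-3 ? II-2×II-1: pp|Pp
P/III-4 aff II-2×II-1: Pp
P/IV-1 aff III-2×III-1: Pp
P/IV-2 aff III-2×III-1: Pp
⇒ P over [I-1,I-2,II-1,II-2,II-3,II-4,III-1,III-2,III-3,III-4,IV-1,IV-2]: 6 consistent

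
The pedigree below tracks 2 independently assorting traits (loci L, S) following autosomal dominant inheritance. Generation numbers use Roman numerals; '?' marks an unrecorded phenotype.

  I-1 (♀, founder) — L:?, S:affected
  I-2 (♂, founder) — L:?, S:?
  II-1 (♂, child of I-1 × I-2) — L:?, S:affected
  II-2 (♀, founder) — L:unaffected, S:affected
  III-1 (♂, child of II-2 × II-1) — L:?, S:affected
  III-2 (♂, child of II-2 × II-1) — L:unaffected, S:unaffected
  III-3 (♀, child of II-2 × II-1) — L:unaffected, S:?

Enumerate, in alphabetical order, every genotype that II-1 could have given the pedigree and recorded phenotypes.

II-1 ∈ {Ll Ss, ll Ss}

L/I-1 ? ·: ll|Ll|LL
L/I-2 ? ·: ll|Ll|LL
L/II-1 ? I-1×I-2: ll|Ll
L/II-2 un ·: ll
L/III-1 ? II-2×II-1: ll|Ll
L/III-2 un II-2×II-1: ll
L/III-3 un II-2×II-1: ll
⇒ L over [I-1,I-2,II-1,II-2,III-1,III-2,III-3]: 18 consistent
S/I-1 aff ·: Ss|SS
S/I-2 ? ·: ss|Ss|SS
S/II-1 aff I-1×I-2: Ss
S/II-2 aff ·: Ss
S/III-1 aff II-2×II-1: Ss|SS
S/III-2 un II-2×II-1: ss
S/III-3 ? II-2×II-1: ss|Ss|SS
⇒ S over [I-1,I-2,II-1,II-2,III-1,III-2,III-3]: 30 consistent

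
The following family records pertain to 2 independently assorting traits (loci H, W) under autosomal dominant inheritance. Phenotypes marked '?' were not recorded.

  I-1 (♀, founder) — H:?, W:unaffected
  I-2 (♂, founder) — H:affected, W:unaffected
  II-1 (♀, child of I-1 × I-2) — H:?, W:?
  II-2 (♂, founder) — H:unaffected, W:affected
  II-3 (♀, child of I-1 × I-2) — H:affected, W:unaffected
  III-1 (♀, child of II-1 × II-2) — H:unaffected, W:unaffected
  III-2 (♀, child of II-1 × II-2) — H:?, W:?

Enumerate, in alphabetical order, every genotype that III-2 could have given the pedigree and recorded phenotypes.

H/I-1 ? ·: hh|Hh|HH
H/I-2 aff ·: Hh|HH
H/II-1 ? I-1×I-2: hh|Hh
H/II-2 un ·: hh
H/II-3 aff I-1×I-2: Hh|HH
H/III-1 un II-1×II-2: hh
H/III-2 ? II-1×II-2: hh|Hh
⇒ H over [I-1,I-2,II-1,II-2,II-3,III-1,III-2]: 19 consistent
W/I-1 un ·: ww
W/I-2 un ·: ww
W/II-1 ? I-1×I-2: ww
W/II-2 aff ·: Ww
W/II-3 un I-1×I-2: ww
W/III-1 un II-1×II-2: ww
W/III-2 ? II-1×II-2: ww|Ww
⇒ W over [I-1,I-2,II-1,II-2,II-3,III-1,III-2]: 2 consistent

III-2 ∈ {Hh Ww, Hh ww, hh Ww, hh ww}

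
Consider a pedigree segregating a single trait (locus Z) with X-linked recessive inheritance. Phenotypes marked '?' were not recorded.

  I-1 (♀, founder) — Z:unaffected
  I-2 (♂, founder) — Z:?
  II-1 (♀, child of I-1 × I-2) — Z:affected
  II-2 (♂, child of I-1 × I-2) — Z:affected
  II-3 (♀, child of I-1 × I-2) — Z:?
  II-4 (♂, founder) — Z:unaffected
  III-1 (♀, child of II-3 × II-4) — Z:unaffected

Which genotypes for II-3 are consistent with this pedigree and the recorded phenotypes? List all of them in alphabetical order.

Z/I-1 un ·: X^ZX^z
Z/I-2 ? ·: X^zY
Z/II-1 aff I-1×I-2: X^zX^z
Z/II-2 aff I-1×I-2: X^zY
Z/II-3 ? I-1×I-2: X^ZX^z|X^zX^z
Z/II-4 un ·: X^ZY
Z/III-1 un II-3×II-4: X^ZX^Z|X^ZX^z
⇒ Z over [I-1,I-2,II-1,II-2,II-3,II-4,III-1]: 3 consistent

II-3 ∈ {X^ZX^z, X^zX^z}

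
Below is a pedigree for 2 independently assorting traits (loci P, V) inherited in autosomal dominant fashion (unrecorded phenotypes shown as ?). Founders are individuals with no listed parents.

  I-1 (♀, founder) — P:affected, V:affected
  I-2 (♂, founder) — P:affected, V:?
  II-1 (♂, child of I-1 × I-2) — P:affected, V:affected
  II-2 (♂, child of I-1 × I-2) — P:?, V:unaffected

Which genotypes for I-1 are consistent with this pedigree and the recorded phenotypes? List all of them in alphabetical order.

P/I-1 aff ·: Pp|PP
P/I-2 aff ·: Pp|PP
P/II-1 aff I-1×I-2: Pp|PP
P/II-2 ? I-1×I-2: pp|Pp|PP
⇒ P over [I-1,I-2,II-1,II-2]: 15 consistent
V/I-1 aff ·: Vv
V/I-2 ? ·: vv|Vv
V/II-1 aff I-1×I-2: Vv|VV
V/II-2 un I-1×I-2: vv
⇒ V over [I-1,I-2,II-1,II-2]: 3 consistent

I-1 ∈ {PP Vv, Pp Vv}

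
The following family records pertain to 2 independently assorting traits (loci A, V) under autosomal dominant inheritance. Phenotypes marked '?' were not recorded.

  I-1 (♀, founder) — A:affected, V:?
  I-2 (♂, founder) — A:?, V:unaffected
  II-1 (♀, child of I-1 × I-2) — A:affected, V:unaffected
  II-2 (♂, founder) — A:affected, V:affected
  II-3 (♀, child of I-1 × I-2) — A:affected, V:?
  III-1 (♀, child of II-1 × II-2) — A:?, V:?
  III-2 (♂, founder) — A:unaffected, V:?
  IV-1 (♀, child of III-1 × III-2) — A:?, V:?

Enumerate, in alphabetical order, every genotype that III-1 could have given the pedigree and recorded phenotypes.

A/I-1 aff ·: Aa|AA
A/I-2 ? ·: aa|Aa|AA
A/II-1 aff I-1×I-2: Aa|AA
A/II-2 aff ·: Aa|AA
A/II-3 aff I-1×I-2: Aa|AA
A/III-1 ? II-1×II-2: aa|Aa|AA
A/III-2 un ·: aa
A/IV-1 ? III-1×III-2: aa|Aa
⇒ A over [I-1,I-2,II-1,II-2,II-3,III-1,III-2,IV-1]: 84 consistent
V/I-1 ? ·: vv|Vv
V/I-2 un ·: vv
V/II-1 un I-1×I-2: vv
V/II-2 aff ·: Vv|VV
V/II-3 ? I-1×I-2: vv|Vv
V/III-1 ? II-1×II-2: vv|Vv
V/III-2 ? ·: vv|Vv|VV
V/IV-1 ? III-1×III-2: vv|Vv|VV
⇒ V over [I-1,I-2,II-1,II-2,II-3,III-1,III-2,IV-1]: 54 consistent

III-1 ∈ {AA Vv, AA vv, Aa Vv, Aa vv, aa Vv, aa vv}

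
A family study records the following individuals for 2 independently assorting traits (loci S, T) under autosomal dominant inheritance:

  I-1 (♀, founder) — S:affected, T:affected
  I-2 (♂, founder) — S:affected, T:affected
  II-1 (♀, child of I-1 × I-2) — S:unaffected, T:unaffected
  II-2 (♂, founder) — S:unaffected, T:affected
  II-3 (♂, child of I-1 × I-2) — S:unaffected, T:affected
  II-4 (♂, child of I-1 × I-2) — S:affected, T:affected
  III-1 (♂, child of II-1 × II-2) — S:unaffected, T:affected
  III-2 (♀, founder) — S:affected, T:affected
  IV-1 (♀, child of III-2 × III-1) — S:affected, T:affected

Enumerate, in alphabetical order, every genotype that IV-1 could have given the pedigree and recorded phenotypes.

IV-1 ∈ {Ss TT, Ss Tt}

S/I-1 aff ·: Ss
S/I-2 aff ·: Ss
S/II-1 un I-1×I-2: ss
S/II-2 un ·: ss
S/II-3 un I-1×I-2: ss
S/II-4 aff I-1×I-2: Ss|SS
S/III-1 un II-1×II-2: ss
S/III-2 aff ·: Ss|SS
S/IV-1 aff III-2×III-1: Ss
⇒ S over [I-1,I-2,II-1,II-2,II-3,II-4,III-1,III-2,IV-1]: 4 consistent
T/I-1 aff ·: Tt
T/I-2 aff ·: Tt
T/II-1 un I-1×I-2: tt
T/II-2 aff ·: Tt|TT
T/II-3 aff I-1×I-2: Tt|TT
T/II-4 aff I-1×I-2: Tt|TT
T/III-1 aff II-1×II-2: Tt
T/III-2 aff ·: Tt|TT
T/IV-1 aff III-2×III-1: Tt|TT
⇒ T over [I-1,I-2,II-1,II-2,II-3,II-4,III-1,III-2,IV-1]: 32 consistent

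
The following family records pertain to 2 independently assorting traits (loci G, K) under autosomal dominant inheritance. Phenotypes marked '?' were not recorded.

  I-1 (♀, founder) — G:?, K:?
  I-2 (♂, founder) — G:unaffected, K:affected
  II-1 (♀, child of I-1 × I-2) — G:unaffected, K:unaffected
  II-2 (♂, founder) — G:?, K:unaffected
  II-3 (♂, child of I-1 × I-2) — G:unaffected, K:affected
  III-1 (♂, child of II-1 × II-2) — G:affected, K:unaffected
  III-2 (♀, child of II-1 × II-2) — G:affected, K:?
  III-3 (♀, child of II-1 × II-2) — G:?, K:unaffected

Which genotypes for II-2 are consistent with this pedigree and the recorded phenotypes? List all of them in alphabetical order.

II-2 ∈ {GG kk, Gg kk}

G/I-1 ? ·: gg|Gg
G/I-2 un ·: gg
G/II-1 un I-1×I-2: gg
G/II-2 ? ·: Gg|GG
G/II-3 un I-1×I-2: gg
G/III-1 aff II-1×II-2: Gg
G/III-2 aff II-1×II-2: Gg
G/III-3 ? II-1×II-2: gg|Gg
⇒ G over [I-1,I-2,II-1,II-2,II-3,III-1,III-2,III-3]: 6 consistent
K/I-1 ? ·: kk|Kk
K/I-2 aff ·: Kk
K/II-1 un I-1×I-2: kk
K/II-2 un ·: kk
K/II-3 aff I-1×I-2: Kk|KK
K/III-1 un II-1×II-2: kk
K/III-2 ? II-1×II-2: kk
K/III-3 un II-1×II-2: kk
⇒ K over [I-1,I-2,II-1,II-2,II-3,III-1,III-2,III-3]: 3 consistent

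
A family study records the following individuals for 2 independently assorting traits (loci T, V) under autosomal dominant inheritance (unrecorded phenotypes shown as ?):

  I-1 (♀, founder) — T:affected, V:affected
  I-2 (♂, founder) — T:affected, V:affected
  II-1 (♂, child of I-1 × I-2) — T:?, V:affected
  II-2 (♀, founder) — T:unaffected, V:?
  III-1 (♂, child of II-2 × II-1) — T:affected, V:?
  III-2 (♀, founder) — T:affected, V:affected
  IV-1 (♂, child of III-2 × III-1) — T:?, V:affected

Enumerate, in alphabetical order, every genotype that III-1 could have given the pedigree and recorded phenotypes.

T/I-1 aff ·: Tt|TT
T/I-2 aff ·: Tt|TT
T/II-1 ? I-1×I-2: Tt|TT
T/II-2 un ·: tt
T/III-1 aff II-2×II-1: Tt
T/III-2 aff ·: Tt|TT
T/IV-1 ? III-2×III-1: tt|Tt|TT
⇒ T over [I-1,I-2,II-1,II-2,III-1,III-2,IV-1]: 35 consistent
V/I-1 aff ·: Vv|VV
V/I-2 aff ·: Vv|VV
V/II-1 aff I-1×I-2: Vv|VV
V/II-2 ? ·: vv|Vv|VV
V/III-1 ? II-2×II-1: vv|Vv|VV
V/III-2 aff ·: Vv|VV
V/IV-1 aff III-2×III-1: Vv|VV
⇒ V over [I-1,I-2,II-1,II-2,III-1,III-2,IV-1]: 122 consistent

III-1 ∈ {Tt VV, Tt Vv, Tt vv}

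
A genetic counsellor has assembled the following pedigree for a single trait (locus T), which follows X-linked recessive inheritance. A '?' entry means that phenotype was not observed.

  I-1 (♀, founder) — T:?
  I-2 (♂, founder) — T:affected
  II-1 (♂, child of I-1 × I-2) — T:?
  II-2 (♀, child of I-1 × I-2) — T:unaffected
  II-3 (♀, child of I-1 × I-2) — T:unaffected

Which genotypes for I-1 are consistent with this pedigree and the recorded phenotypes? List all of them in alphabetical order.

I-1 ∈ {X^TX^T, X^TX^t}

T/I-1 ? ·: X^TX^T|X^TX^t
T/I-2 aff ·: X^tY
T/II-1 ? I-1×I-2: X^TY|X^tY
T/II-2 un I-1×I-2: X^TX^t
T/II-3 un I-1×I-2: X^TX^t
⇒ T over [I-1,I-2,II-1,II-2,II-3]: 3 consistent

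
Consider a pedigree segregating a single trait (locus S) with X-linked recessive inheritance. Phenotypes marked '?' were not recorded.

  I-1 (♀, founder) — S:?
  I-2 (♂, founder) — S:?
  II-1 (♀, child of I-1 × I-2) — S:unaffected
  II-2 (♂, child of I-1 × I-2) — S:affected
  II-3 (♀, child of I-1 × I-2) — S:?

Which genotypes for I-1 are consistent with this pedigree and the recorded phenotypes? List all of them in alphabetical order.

I-1 ∈ {X^SX^s, X^sX^s}

S/I-1 ? ·: X^SX^s|X^sX^s
S/I-2 ? ·: X^SY|X^sY
S/II-1 un I-1×I-2: X^SX^S|X^SX^s
S/II-2 aff I-1×I-2: X^sY
S/II-3 ? I-1×I-2: X^SX^S|X^SX^s|X^sX^s
⇒ S over [I-1,I-2,II-1,II-2,II-3]: 7 consistent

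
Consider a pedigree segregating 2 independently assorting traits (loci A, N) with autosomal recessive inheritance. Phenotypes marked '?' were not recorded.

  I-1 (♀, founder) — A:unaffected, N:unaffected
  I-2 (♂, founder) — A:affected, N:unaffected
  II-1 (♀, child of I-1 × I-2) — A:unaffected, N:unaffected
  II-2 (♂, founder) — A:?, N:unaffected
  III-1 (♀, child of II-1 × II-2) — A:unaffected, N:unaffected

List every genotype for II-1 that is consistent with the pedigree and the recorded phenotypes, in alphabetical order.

II-1 ∈ {Aa NN, Aa Nn}

A/I-1 un ·: AA|Aa
A/I-2 aff ·: aa
A/II-1 un I-1×I-2: Aa
A/II-2 ? ·: AA|Aa|aa
A/III-1 un II-1×II-2: AA|Aa
⇒ A over [I-1,I-2,II-1,II-2,III-1]: 10 consistent
N/I-1 un ·: NN|Nn
N/I-2 un ·: NN|Nn
N/II-1 un I-1×I-2: NN|Nn
N/II-2 un ·: NN|Nn
N/III-1 un II-1×II-2: NN|Nn
⇒ N over [I-1,I-2,II-1,II-2,III-1]: 24 consistent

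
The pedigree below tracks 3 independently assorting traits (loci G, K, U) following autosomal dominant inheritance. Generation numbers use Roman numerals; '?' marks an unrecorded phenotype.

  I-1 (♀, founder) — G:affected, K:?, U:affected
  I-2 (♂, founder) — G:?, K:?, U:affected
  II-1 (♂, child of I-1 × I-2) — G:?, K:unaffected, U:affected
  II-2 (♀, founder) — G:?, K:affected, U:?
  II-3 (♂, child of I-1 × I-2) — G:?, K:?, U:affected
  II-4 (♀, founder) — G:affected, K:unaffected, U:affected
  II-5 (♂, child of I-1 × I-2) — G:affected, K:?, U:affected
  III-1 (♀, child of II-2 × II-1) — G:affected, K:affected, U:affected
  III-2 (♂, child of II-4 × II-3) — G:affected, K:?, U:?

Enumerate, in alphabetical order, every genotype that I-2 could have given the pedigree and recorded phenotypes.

I-2 ∈ {GG Kk UU, GG Kk Uu, GG kk UU, GG kk Uu, Gg Kk UU, Gg Kk Uu, Gg kk UU, Gg kk Uu, gg Kk UU, gg Kk Uu, gg kk UU, gg kk Uu}

G/I-1 aff ·: Gg|GG
G/I-2 ? ·: gg|Gg|GG
G/II-1 ? I-1×I-2: gg|Gg|GG
G/II-2 ? ·: gg|Gg|GG
G/II-3 ? I-1×I-2: gg|Gg|GG
G/II-4 aff ·: Gg|GG
G/II-5 aff I-1×I-2: Gg|GG
G/III-1 aff II-2×II-1: Gg|GG
G/III-2 aff II-4×II-3: Gg|GG
⇒ G over [I-1,I-2,II-1,II-2,II-3,II-4,II-5,III-1,III-2]: 524 consistent
K/I-1 ? ·: kk|Kk
K/I-2 ? ·: kk|Kk
K/II-1 un I-1×I-2: kk
K/II-2 aff ·: Kk|KK
K/II-3 ? I-1×I-2: kk|Kk|KK
K/II-4 un ·: kk
K/II-5 ? I-1×I-2: kk|Kk|KK
K/III-1 aff II-2×II-1: Kk
K/III-2 ? II-4×II-3: kk|Kk
⇒ K over [I-1,I-2,II-1,II-2,II-3,II-4,II-5,III-1,III-2]: 50 consistent
U/I-1 aff ·: Uu|UU
U/I-2 aff ·: Uu|UU
U/II-1 aff I-1×I-2: Uu|UU
U/II-2 ? ·: uu|Uu|UU
U/II-3 aff I-1×I-2: Uu|UU
U/II-4 aff ·: Uu|UU
U/II-5 aff I-1×I-2: Uu|UU
U/III-1 aff II-2×II-1: Uu|UU
U/III-2 ? II-4×II-3: uu|Uu|UU
⇒ U over [I-1,I-2,II-1,II-2,II-3,II-4,II-5,III-1,III-2]: 444 consistent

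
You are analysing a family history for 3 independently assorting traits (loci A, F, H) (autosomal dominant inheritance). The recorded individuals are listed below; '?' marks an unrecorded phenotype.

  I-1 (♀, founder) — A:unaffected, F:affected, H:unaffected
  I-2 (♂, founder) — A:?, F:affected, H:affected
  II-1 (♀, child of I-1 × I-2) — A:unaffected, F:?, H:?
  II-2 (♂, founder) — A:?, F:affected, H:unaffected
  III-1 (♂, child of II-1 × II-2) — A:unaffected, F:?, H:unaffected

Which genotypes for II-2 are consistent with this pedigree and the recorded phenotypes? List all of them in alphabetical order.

A/I-1 un ·: aa
A/I-2 ? ·: aa|Aa
A/II-1 un I-1×I-2: aa
A/II-2 ? ·: aa|Aa
A/III-1 un II-1×II-2: aa
⇒ A over [I-1,I-2,II-1,II-2,III-1]: 4 consistent
F/I-1 aff ·: Ff|FF
F/I-2 aff ·: Ff|FF
F/II-1 ? I-1×I-2: ff|Ff|FF
F/II-2 aff ·: Ff|FF
F/III-1 ? II-1×II-2: ff|Ff|FF
⇒ F over [I-1,I-2,II-1,II-2,III-1]: 30 consistent
H/I-1 un ·: hh
H/I-2 aff ·: Hh|HH
H/II-1 ? I-1×I-2: hh|Hh
H/II-2 un ·: hh
H/III-1 un II-1×II-2: hh
⇒ H over [I-1,I-2,II-1,II-2,III-1]: 3 consistent

II-2 ∈ {Aa FF hh, Aa Ff hh, aa FF hh, aa Ff hh}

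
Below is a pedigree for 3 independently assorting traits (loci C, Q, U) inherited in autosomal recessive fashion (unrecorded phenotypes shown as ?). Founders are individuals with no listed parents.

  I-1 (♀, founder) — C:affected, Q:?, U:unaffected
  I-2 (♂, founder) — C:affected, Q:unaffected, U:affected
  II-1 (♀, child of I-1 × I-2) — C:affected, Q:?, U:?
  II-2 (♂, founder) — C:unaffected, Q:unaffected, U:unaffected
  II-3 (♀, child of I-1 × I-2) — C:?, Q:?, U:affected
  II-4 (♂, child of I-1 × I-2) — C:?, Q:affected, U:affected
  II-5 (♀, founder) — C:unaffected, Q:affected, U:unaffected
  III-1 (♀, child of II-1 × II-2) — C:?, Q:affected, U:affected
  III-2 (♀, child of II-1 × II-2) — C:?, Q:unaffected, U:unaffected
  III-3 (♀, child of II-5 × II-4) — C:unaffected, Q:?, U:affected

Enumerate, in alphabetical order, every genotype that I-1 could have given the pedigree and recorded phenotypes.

I-1 ∈ {cc Qq Uu, cc qq Uu}

C/I-1 aff ·: cc
C/I-2 aff ·: cc
C/II-1 aff I-1×I-2: cc
C/II-2 un ·: CC|Cc
C/II-3 ? I-1×I-2: cc
C/II-4 ? I-1×I-2: cc
C/II-5 un ·: CC|Cc
C/III-1 ? II-1×II-2: Cc|cc
C/III-2 ? II-1×II-2: Cc|cc
C/III-3 un II-5×II-4: Cc
⇒ C over [I-1,I-2,II-1,II-2,II-3,II-4,II-5,III-1,III-2,III-3]: 10 consistent
Q/I-1 ? ·: Qq|qq
Q/I-2 un ·: Qq
Q/II-1 ? I-1×I-2: Qq|qq
Q/II-2 un ·: Qq
Q/II-3 ? I-1×I-2: QQ|Qq|qq
Q/II-4 aff I-1×I-2: qq
Q/II-5 aff ·: qq
Q/III-1 aff II-1×II-2: qq
Q/III-2 un II-1×II-2: QQ|Qq
Q/III-3 ? II-5×II-4: qq
⇒ Q over [I-1,I-2,II-1,II-2,II-3,II-4,II-5,III-1,III-2,III-3]: 15 consistent
U/I-1 un ·: Uu
U/I-2 aff ·: uu
U/II-1 ? I-1×I-2: Uu|uu
U/II-2 un ·: Uu
U/II-3 aff I-1×I-2: uu
U/II-4 aff I-1×I-2: uu
U/II-5 un ·: Uu
U/III-1 aff II-1×II-2: uu
U/III-2 un II-1×II-2: UU|Uu
U/III-3 aff II-5×II-4: uu
⇒ U over [I-1,I-2,II-1,II-2,II-3,II-4,II-5,III-1,III-2,III-3]: 3 consistent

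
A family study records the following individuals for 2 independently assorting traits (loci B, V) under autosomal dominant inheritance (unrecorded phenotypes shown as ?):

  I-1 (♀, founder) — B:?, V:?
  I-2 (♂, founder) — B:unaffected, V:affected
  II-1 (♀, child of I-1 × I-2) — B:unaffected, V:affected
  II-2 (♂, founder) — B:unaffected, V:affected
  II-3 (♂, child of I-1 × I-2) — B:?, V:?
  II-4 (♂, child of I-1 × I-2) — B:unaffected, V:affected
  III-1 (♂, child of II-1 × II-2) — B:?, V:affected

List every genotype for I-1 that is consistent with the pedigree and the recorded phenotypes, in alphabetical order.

B/I-1 ? ·: bb|Bb
B/I-2 un ·: bb
B/II-1 un I-1×I-2: bb
B/II-2 un ·: bb
B/II-3 ? I-1×I-2: bb|Bb
B/II-4 un I-1×I-2: bb
B/III-1 ? II-1×II-2: bb
⇒ B over [I-1,I-2,II-1,II-2,II-3,II-4,III-1]: 3 consistent
V/I-1 ? ·: vv|Vv|VV
V/I-2 aff ·: Vv|VV
V/II-1 aff I-1×I-2: Vv|VV
V/II-2 aff ·: Vv|VV
V/II-3 ? I-1×I-2: vv|Vv|VV
V/II-4 aff I-1×I-2: Vv|VV
V/III-1 aff II-1×II-2: Vv|VV
⇒ V over [I-1,I-2,II-1,II-2,II-3,II-4,III-1]: 113 consistent

I-1 ∈ {Bb VV, Bb Vv, Bb vv, bb VV, bb Vv, bb vv}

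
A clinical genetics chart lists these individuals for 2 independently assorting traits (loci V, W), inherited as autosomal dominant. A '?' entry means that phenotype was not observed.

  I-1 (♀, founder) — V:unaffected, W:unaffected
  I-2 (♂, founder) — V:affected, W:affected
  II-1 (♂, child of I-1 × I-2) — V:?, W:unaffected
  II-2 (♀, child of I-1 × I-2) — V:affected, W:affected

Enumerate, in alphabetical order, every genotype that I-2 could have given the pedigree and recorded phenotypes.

I-2 ∈ {VV Ww, Vv Ww}

V/I-1 un ·: vv
V/I-2 aff ·: Vv|VV
V/II-1 ? I-1×I-2: vv|Vv
V/II-2 aff I-1×I-2: Vv
⇒ V over [I-1,I-2,II-1,II-2]: 3 consistent
W/I-1 un ·: ww
W/I-2 aff ·: Ww
W/II-1 un I-1×I-2: ww
W/II-2 aff I-1×I-2: Ww
⇒ W over [I-1,I-2,II-1,II-2]: 1 consistent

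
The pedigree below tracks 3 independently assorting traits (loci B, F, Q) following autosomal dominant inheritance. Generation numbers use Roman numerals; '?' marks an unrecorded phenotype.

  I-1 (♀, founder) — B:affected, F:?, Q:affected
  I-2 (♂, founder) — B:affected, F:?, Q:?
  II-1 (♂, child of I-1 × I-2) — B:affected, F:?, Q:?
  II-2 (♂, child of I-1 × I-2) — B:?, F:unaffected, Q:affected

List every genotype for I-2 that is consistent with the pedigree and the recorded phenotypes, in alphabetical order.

B/I-1 aff ·: Bb|BB
B/I-2 aff ·: Bb|BB
B/II-1 aff I-1×I-2: Bb|BB
B/II-2 ? I-1×I-2: bb|Bb|BB
⇒ B over [I-1,I-2,II-1,II-2]: 15 consistent
F/I-1 ? ·: ff|Ff
F/I-2 ? ·: ff|Ff
F/II-1 ? I-1×I-2: ff|Ff|FF
F/II-2 un I-1×I-2: ff
⇒ F over [I-1,I-2,II-1,II-2]: 8 consistent
Q/I-1 aff ·: Qq|QQ
Q/I-2 ? ·: qq|Qq|QQ
Q/II-1 ? I-1×I-2: qq|Qq|QQ
Q/II-2 aff I-1×I-2: Qq|QQ
⇒ Q over [I-1,I-2,II-1,II-2]: 18 consistent

I-2 ∈ {BB Ff QQ, BB Ff Qq, BB Ff qq, BB ff QQ, BB ff Qq, BB ff qq, Bb Ff QQ, Bb Ff Qq, Bb Ff qq, Bb ff QQ, Bb ff Qq, Bb ff qq}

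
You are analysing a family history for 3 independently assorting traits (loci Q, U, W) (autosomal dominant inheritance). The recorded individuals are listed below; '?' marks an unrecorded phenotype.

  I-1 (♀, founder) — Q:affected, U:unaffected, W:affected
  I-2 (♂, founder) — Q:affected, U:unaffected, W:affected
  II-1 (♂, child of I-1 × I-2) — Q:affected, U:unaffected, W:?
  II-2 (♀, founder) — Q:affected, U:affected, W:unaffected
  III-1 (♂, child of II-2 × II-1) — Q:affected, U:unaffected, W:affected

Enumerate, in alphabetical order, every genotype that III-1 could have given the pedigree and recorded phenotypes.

Q/I-1 aff ·: Qq|QQ
Q/I-2 aff ·: Qq|QQ
Q/II-1 aff I-1×I-2: Qq|QQ
Q/II-2 aff ·: Qq|QQ
Q/III-1 aff II-2×II-1: Qq|QQ
⇒ Q over [I-1,I-2,II-1,II-2,III-1]: 24 consistent
U/I-1 un ·: uu
U/I-2 un ·: uu
U/II-1 un I-1×I-2: uu
U/II-2 aff ·: Uu
U/III-1 un II-2×II-1: uu
⇒ U over [I-1,I-2,II-1,II-2,III-1]: 1 consistent
W/I-1 aff ·: Ww|WW
W/I-2 aff ·: Ww|WW
W/II-1 ? I-1×I-2: Ww|WW
W/II-2 un ·: ww
W/III-1 aff II-2×II-1: Ww
⇒ W over [I-1,I-2,II-1,II-2,III-1]: 7 consistent

III-1 ∈ {QQ uu Ww, Qq uu Ww}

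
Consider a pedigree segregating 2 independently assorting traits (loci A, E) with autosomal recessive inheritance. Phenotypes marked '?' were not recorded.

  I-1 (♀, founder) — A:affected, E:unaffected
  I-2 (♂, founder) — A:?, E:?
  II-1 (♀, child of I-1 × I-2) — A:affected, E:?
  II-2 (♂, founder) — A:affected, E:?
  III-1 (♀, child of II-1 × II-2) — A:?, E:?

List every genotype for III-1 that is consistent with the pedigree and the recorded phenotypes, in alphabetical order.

III-1 ∈ {aa EE, aa Ee, aa ee}

A/I-1 aff ·: aa
A/I-2 ? ·: Aa|aa
A/II-1 aff I-1×I-2: aa
A/II-2 aff ·: aa
A/III-1 ? II-1×II-2: aa
⇒ A over [I-1,I-2,II-1,II-2,III-1]: 2 consistent
E/I-1 un ·: EE|Ee
E/I-2 ? ·: EE|Ee|ee
E/II-1 ? I-1×I-2: EE|Ee|ee
E/II-2 ? ·: EE|Ee|ee
E/III-1 ? II-1×II-2: EE|Ee|ee
⇒ E over [I-1,I-2,II-1,II-2,III-1]: 59 consistent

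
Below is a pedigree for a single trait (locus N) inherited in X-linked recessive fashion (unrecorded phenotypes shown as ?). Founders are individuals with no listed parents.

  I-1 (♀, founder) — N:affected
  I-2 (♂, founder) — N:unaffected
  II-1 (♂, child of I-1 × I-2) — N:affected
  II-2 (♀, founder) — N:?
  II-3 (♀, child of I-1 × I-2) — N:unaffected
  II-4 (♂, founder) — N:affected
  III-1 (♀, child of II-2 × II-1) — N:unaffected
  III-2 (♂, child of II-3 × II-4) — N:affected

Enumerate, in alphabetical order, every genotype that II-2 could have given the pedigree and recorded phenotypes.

N/I-1 aff ·: X^nX^n
N/I-2 un ·: X^NY
N/II-1 aff I-1×I-2: X^nY
N/II-2 ? ·: X^NX^N|X^NX^n
N/II-3 un I-1×I-2: X^NX^n
N/II-4 aff ·: X^nY
N/III-1 un II-2×II-1: X^NX^n
N/III-2 aff II-3×II-4: X^nY
⇒ N over [I-1,I-2,II-1,II-2,II-3,II-4,III-1,III-2]: 2 consistent

II-2 ∈ {X^NX^N, X^NX^n}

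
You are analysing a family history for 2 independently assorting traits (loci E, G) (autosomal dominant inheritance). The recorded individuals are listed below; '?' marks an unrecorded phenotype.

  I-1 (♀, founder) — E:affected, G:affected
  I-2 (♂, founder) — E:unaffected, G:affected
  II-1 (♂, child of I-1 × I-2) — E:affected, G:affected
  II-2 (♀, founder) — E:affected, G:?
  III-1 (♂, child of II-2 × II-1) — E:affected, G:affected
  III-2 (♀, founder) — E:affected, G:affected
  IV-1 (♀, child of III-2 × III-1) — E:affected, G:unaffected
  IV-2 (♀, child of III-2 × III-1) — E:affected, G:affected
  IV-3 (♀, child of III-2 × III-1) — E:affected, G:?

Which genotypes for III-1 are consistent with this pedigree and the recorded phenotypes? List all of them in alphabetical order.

E/I-1 aff ·: Ee|EE
E/I-2 un ·: ee
E/II-1 aff I-1×I-2: Ee
E/II-2 aff ·: Ee|EE
E/III-1 aff II-2×II-1: Ee|EE
E/III-2 aff ·: Ee|EE
E/IV-1 aff III-2×III-1: Ee|EE
E/IV-2 aff III-2×III-1: Ee|EE
E/IV-3 aff III-2×III-1: Ee|EE
⇒ E over [I-1,I-2,II-1,II-2,III-1,III-2,IV-1,IV-2,IV-3]: 100 consistent
G/I-1 aff ·: Gg|GG
G/I-2 aff ·: Gg|GG
G/II-1 aff I-1×I-2: Gg|GG
G/II-2 ? ·: gg|Gg|GG
G/III-1 aff II-2×II-1: Gg
G/III-2 aff ·: Gg
G/IV-1 un III-2×III-1: gg
G/IV-2 aff III-2×III-1: Gg|GG
G/IV-3 ? III-2×III-1: gg|Gg|GG
⇒ G over [I-1,I-2,II-1,II-2,III-1,III-2,IV-1,IV-2,IV-3]: 102 consistent

III-1 ∈ {EE Gg, Ee Gg}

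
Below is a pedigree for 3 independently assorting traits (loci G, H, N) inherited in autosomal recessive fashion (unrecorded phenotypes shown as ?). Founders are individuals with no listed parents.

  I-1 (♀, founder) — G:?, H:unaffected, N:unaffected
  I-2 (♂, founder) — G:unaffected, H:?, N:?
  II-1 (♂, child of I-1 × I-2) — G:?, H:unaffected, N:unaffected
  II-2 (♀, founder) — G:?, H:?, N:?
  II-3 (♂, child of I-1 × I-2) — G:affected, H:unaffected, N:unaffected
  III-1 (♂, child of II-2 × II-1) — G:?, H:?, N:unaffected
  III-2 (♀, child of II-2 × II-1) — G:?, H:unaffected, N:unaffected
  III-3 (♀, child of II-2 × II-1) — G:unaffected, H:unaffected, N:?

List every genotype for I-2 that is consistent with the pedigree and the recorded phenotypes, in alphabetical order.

I-2 ∈ {Gg HH NN, Gg HH Nn, Gg HH nn, Gg Hh NN, Gg Hh Nn, Gg Hh nn, Gg hh NN, Gg hh Nn, Gg hh nn}

G/I-1 ? ·: Gg|gg
G/I-2 un ·: Gg
G/II-1 ? I-1×I-2: GG|Gg|gg
G/II-2 ? ·: GG|Gg|gg
G/II-3 aff I-1×I-2: gg
G/III-1 ? II-2×II-1: GG|Gg|gg
G/III-2 ? II-2×II-1: GG|Gg|gg
G/III-3 un II-2×II-1: GG|Gg
⇒ G over [I-1,I-2,II-1,II-2,II-3,III-1,III-2,III-3]: 80 consistent
H/I-1 un ·: HH|Hh
H/I-2 ? ·: HH|Hh|hh
H/II-1 un I-1×I-2: HH|Hh
H/II-2 ? ·: HH|Hh|hh
H/II-3 un I-1×I-2: HH|Hh
H/III-1 ? II-2×II-1: HH|Hh|hh
H/III-2 un II-2×II-1: HH|Hh
H/III-3 un II-2×II-1: HH|Hh
⇒ H over [I-1,I-2,II-1,II-2,II-3,III-1,III-2,III-3]: 246 consistent
N/I-1 un ·: NN|Nn
N/I-2 ? ·: NN|Nn|nn
N/II-1 un I-1×I-2: NN|Nn
N/II-2 ? ·: NN|Nn|nn
N/II-3 un I-1×I-2: NN|Nn
N/III-1 un II-2×II-1: NN|Nn
N/III-2 un II-2×II-1: NN|Nn
N/III-3 ? II-2×II-1: NN|Nn|nn
⇒ N over [I-1,I-2,II-1,II-2,II-3,III-1,III-2,III-3]: 246 consistent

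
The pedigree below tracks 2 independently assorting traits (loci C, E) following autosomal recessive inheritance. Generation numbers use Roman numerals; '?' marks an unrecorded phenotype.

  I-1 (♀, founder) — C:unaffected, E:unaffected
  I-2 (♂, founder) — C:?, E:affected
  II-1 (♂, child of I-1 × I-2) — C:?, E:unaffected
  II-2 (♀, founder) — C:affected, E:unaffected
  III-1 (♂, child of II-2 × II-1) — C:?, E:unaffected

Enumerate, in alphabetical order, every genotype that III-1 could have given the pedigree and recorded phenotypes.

III-1 ∈ {Cc EE, Cc Ee, cc EE, cc Ee}

C/I-1 un ·: CC|Cc
C/I-2 ? ·: CC|Cc|cc
C/II-1 ? I-1×I-2: CC|Cc|cc
C/II-2 aff ·: cc
C/III-1 ? II-2×II-1: Cc|cc
⇒ C over [I-1,I-2,II-1,II-2,III-1]: 16 consistent
E/I-1 un ·: EE|Ee
E/I-2 aff ·: ee
E/II-1 un I-1×I-2: Ee
E/II-2 un ·: EE|Ee
E/III-1 un II-2×II-1: EE|Ee
⇒ E over [I-1,I-2,II-1,II-2,III-1]: 8 consistent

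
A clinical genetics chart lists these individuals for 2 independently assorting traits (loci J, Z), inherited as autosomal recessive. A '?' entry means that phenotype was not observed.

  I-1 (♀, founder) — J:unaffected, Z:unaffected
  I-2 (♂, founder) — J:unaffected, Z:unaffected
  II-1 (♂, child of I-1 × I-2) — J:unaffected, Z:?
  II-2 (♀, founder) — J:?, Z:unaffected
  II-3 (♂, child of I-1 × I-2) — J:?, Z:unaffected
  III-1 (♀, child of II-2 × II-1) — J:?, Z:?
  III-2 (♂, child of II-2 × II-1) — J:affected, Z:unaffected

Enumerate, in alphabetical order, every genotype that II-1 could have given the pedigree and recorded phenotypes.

II-1 ∈ {Jj ZZ, Jj Zz, Jj zz}

J/I-1 un ·: JJ|Jj
J/I-2 un ·: JJ|Jj
J/II-1 un I-1×I-2: Jj
J/II-2 ? ·: Jj|jj
J/II-3 ? I-1×I-2: JJ|Jj|jj
J/III-1 ? II-2×II-1: JJ|Jj|jj
J/III-2 aff II-2×II-1: jj
⇒ J over [I-1,I-2,II-1,II-2,II-3,III-1,III-2]: 35 consistent
Z/I-1 un ·: ZZ|Zz
Z/I-2 un ·: ZZ|Zz
Z/II-1 ? I-1×I-2: ZZ|Zz|zz
Z/II-2 un ·: ZZ|Zz
Z/II-3 un I-1×I-2: ZZ|Zz
Z/III-1 ? II-2×II-1: ZZ|Zz|zz
Z/III-2 un II-2×II-1: ZZ|Zz
⇒ Z over [I-1,I-2,II-1,II-2,II-3,III-1,III-2]: 101 consistent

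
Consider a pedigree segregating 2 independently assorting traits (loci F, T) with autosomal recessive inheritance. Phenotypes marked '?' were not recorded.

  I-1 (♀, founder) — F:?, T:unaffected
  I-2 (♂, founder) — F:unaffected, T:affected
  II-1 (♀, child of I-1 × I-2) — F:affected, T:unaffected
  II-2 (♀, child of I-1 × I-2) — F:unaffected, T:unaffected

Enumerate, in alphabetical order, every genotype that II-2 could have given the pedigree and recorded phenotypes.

F/I-1 ? ·: Ff|ff
F/I-2 un ·: Ff
F/II-1 aff I-1×I-2: ff
F/II-2 un I-1×I-2: FF|Ff
⇒ F over [I-1,I-2,II-1,II-2]: 3 consistent
T/I-1 un ·: TT|Tt
T/I-2 aff ·: tt
T/II-1 un I-1×I-2: Tt
T/II-2 un I-1×I-2: Tt
⇒ T over [I-1,I-2,II-1,II-2]: 2 consistent

II-2 ∈ {FF Tt, Ff Tt}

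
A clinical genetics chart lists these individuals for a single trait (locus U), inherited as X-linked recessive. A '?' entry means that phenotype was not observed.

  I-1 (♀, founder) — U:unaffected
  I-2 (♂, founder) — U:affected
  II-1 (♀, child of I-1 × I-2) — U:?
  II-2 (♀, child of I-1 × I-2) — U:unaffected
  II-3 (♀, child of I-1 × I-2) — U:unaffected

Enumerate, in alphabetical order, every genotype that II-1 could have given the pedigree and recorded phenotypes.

U/I-1 un ·: X^UX^U|X^UX^u
U/I-2 aff ·: X^uY
U/II-1 ? I-1×I-2: X^UX^u|X^uX^u
U/II-2 un I-1×I-2: X^UX^u
U/II-3 un I-1×I-2: X^UX^u
⇒ U over [I-1,I-2,II-1,II-2,II-3]: 3 consistent

II-1 ∈ {X^UX^u, X^uX^u}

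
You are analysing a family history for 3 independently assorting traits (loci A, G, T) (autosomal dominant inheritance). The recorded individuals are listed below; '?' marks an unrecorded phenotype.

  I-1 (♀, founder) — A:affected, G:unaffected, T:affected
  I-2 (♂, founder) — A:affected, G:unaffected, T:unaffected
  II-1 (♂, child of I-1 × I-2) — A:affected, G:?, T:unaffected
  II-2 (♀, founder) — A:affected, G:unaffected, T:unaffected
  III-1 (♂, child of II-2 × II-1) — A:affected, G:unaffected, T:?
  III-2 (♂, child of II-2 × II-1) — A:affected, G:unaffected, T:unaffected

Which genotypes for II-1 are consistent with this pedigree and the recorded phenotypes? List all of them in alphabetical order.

II-1 ∈ {AA gg tt, Aa gg tt}

A/I-1 aff ·: Aa|AA
A/I-2 aff ·: Aa|AA
A/II-1 aff I-1×I-2: Aa|AA
A/II-2 aff ·: Aa|AA
A/III-1 aff II-2×II-1: Aa|AA
A/III-2 aff II-2×II-1: Aa|AA
⇒ A over [I-1,I-2,II-1,II-2,III-1,III-2]: 44 consistent
G/I-1 un ·: gg
G/I-2 un ·: gg
G/II-1 ? I-1×I-2: gg
G/II-2 un ·: gg
G/III-1 un II-2×II-1: gg
G/III-2 un II-2×II-1: gg
⇒ G over [I-1,I-2,II-1,II-2,III-1,III-2]: 1 consistent
T/I-1 aff ·: Tt
T/I-2 un ·: tt
T/II-1 un I-1×I-2: tt
T/II-2 un ·: tt
T/III-1 ? II-2×II-1: tt
T/III-2 un II-2×II-1: tt
⇒ T over [I-1,I-2,II-1,II-2,III-1,III-2]: 1 consistent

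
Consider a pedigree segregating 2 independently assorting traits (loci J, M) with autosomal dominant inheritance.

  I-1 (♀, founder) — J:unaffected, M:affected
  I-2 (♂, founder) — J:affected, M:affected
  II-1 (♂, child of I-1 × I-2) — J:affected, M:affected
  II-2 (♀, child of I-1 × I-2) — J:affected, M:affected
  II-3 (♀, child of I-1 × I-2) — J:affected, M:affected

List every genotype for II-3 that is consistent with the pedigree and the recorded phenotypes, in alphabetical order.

J/I-1 un ·: jj
J/I-2 aff ·: Jj|JJ
J/II-1 aff I-1×I-2: Jj
J/II-2 aff I-1×I-2: Jj
J/II-3 aff I-1×I-2: Jj
⇒ J over [I-1,I-2,II-1,II-2,II-3]: 2 consistent
M/I-1 aff ·: Mm|MM
M/I-2 aff ·: Mm|MM
M/II-1 aff I-1×I-2: Mm|MM
M/II-2 aff I-1×I-2: Mm|MM
M/II-3 aff I-1×I-2: Mm|MM
⇒ M over [I-1,I-2,II-1,II-2,II-3]: 25 consistent

II-3 ∈ {Jj MM, Jj Mm}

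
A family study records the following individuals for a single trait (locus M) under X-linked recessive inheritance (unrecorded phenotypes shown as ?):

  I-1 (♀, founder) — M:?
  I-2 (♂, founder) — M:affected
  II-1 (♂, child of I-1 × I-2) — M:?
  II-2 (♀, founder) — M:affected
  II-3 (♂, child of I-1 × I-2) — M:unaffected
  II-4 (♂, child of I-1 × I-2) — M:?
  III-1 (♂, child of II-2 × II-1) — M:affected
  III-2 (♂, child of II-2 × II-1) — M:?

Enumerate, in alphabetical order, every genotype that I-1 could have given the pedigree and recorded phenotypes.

I-1 ∈ {X^MX^M, X^MX^m}

M/I-1 ? ·: X^MX^M|X^MX^m
M/I-2 aff ·: X^mY
M/II-1 ? I-1×I-2: X^MY|X^mY
M/II-2 aff ·: X^mX^m
M/II-3 un I-1×I-2: X^MY
M/II-4 ? I-1×I-2: X^MY|X^mY
M/III-1 aff II-2×II-1: X^mY
M/III-2 ? II-2×II-1: X^mY
⇒ M over [I-1,I-2,II-1,II-2,II-3,II-4,III-1,III-2]: 5 consistent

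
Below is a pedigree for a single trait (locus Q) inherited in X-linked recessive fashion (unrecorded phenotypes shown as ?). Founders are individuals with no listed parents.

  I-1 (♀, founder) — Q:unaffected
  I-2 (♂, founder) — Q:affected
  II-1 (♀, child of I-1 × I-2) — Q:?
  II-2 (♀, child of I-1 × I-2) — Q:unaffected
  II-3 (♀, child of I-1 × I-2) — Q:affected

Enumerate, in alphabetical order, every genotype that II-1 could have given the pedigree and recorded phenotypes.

Q/I-1 un ·: X^QX^q
Q/I-2 aff ·: X^qY
Q/II-1 ? I-1×I-2: X^QX^q|X^qX^q
Q/II-2 un I-1×I-2: X^QX^q
Q/II-3 aff I-1×I-2: X^qX^q
⇒ Q over [I-1,I-2,II-1,II-2,II-3]: 2 consistent

II-1 ∈ {X^QX^q, X^qX^q}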